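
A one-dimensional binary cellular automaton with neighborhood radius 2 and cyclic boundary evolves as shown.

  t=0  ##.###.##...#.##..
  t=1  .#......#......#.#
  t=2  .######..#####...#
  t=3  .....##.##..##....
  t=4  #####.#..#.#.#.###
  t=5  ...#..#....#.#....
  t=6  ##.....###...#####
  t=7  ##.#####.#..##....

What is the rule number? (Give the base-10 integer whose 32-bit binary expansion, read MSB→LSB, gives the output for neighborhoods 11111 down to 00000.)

1345925515

  ##### -> .   bit 31 = 0  t=2,i=3
  ####. -> #   bit 30 = 1  t=2,i=5
  ###.# -> .   bit 29 = 0  t=0,i=5
  ###.. -> #   bit 28 = 1  t=2,i=6
  ##.## -> .   bit 27 = 0  t=0,i=2
  ##.#. -> .   bit 26 = 0  t=4,i=5
  ##..# -> .   bit 25 = 0  t=0,i=16
  ##... -> .   bit 24 = 0  t=0,i=9
  #.### -> .   bit 23 = 0  t=0,i=3
  #.##. -> .   bit 22 = 0  t=0,i=7
  #.#.# -> #   bit 21 = 1  t=1,i=17
  #.#.. -> #   bit 20 = 1  t=1,i=1
  #..## -> #   bit 19 = 1  t=0,i=17
  #..#. -> .   bit 18 = 0  t=4,i=8
  #...# -> .   bit 17 = 0  t=0,i=10
  #.... -> #   bit 16 = 1  t=1,i=3
  .#### -> .   bit 15 = 0  t=2,i=2
  .###. -> .   bit 14 = 0  t=0,i=4
  .##.# -> #   bit 13 = 1  t=0,i=1
  .##.. -> #   bit 12 = 1  t=0,i=8
  .#.## -> .   bit 11 = 0  t=0,i=13
  .#.#. -> .   bit 10 = 0  t=1,i=0
  .#..# -> .   bit 9 = 0  t=4,i=7
  .#... -> #   bit 8 = 1  t=1,i=2
  ..### -> #   bit 7 = 1  t=2,i=9
  ..##. -> .   bit 6 = 0  t=0,i=0
  ..#.# -> .   bit 5 = 0  t=0,i=12
  ..#.. -> .   bit 4 = 0  t=1,i=8
  ...## -> #   bit 3 = 1  t=3,i=4
  ...#. -> .   bit 2 = 0  t=0,i=11
  ....# -> #   bit 1 = 1  t=1,i=6
  ..... -> #   bit 0 = 1  t=1,i=4
  bits 01010000001110010011000110001011 = 1345925515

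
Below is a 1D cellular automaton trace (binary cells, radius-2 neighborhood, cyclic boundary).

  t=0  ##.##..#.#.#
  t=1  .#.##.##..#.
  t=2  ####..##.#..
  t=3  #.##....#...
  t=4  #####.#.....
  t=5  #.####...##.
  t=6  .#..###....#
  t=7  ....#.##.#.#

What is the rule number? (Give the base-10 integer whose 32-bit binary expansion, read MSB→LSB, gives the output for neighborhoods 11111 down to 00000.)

  nb #####: next=#  (t=4,i=2, bit31=1)
  nb ####.: next=#  (t=2,i=2, bit30=1)
  nb ###.#: next=#  (t=0,i=1, bit29=1)
  nb ###..: next=#  (t=2,i=3, bit28=1)
  nb ##.##: next=.  (t=0,i=2, bit27=0)
  nb ##.#.: next=#  (t=2,i=8, bit26=1)
  nb ##..#: next=.  (t=0,i=5, bit25=0)
  nb ##...: next=#  (t=3,i=4, bit24=1)
  nb #.###: next=.  (t=0,i=11, bit23=0)
  nb #.##.: next=#  (t=0,i=3, bit22=1)
  nb #.#.#: next=.  (t=0,i=9, bit21=0)
  nb #.#..: next=.  (t=2,i=9, bit20=0)
  nb #..##: next=.  (t=2,i=5, bit19=0)
  nb #..#.: next=#  (t=0,i=6, bit18=1)
  nb #...#: next=.  (t=3,i=10, bit17=0)
  nb #....: next=.  (t=3,i=5, bit16=0)
  nb .####: next=.  (t=2,i=1, bit15=0)
  nb .###.: next=.  (t=0,i=0, bit14=0)
  nb .##.#: next=.  (t=1,i=4, bit13=0)
  nb .##..: next=#  (t=0,i=4, bit12=1)
  nb .#.##: next=#  (t=0,i=10, bit11=1)
  nb .#.#.: next=.  (t=0,i=8, bit10=0)
  nb .#..#: next=.  (t=1,i=11, bit9=0)
  nb .#...: next=.  (t=3,i=9, bit8=0)
  nb ..###: next=#  (t=2,i=0, bit7=1)
  nb ..##.: next=.  (t=2,i=6, bit6=0)
  nb ..#.#: next=#  (t=0,i=7, bit5=1)
  nb ..#..: next=.  (t=1,i=10, bit4=0)
  nb ...##: next=.  (t=4,i=11, bit3=0)
  nb ...#.: next=.  (t=3,i=7, bit2=0)
  nb ....#: next=#  (t=3,i=6, bit1=1)
  nb .....: next=#  (t=4,i=9, bit0=1)
  bits 11110101010001000001100010100011 = 4114880675

4114880675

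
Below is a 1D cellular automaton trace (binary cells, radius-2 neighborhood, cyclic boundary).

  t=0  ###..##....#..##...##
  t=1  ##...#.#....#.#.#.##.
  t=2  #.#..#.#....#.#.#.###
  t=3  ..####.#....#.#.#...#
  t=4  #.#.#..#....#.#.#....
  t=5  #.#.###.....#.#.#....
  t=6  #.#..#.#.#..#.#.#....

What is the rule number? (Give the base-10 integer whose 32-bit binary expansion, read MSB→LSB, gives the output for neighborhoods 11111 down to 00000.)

3379847913

  nb #####: next=#  (t=0,i=0, bit31=1)
  nb ####.: next=#  (t=0,i=1, bit30=1)
  nb ###.#: next=.  (t=2,i=0, bit29=0)
  nb ###..: next=.  (t=0,i=2, bit28=0)
  nb ##.##: next=#  (t=1,i=20, bit27=1)
  nb ##.#.: next=.  (t=2,i=1, bit26=0)
  nb ##..#: next=.  (t=0,i=3, bit25=0)
  nb ##...: next=#  (t=0,i=7, bit24=1)
  nb #.###: next=.  (t=2,i=18, bit23=0)
  nb #.##.: next=#  (t=1,i=0, bit22=1)
  nb #.#.#: next=#  (t=1,i=14, bit21=1)
  nb #.#..: next=#  (t=1,i=7, bit20=1)
  nb #..##: next=.  (t=0,i=4, bit19=0)
  nb #..#.: next=#  (t=2,i=4, bit18=1)
  nb #...#: next=.  (t=0,i=17, bit17=0)
  nb #....: next=.  (t=0,i=8, bit16=0)
  nb .####: next=.  (t=0,i=20, bit15=0)
  nb .###.: next=#  (t=5,i=5, bit14=1)
  nb .##.#: next=#  (t=1,i=19, bit13=1)
  nb .##..: next=.  (t=0,i=6, bit12=0)
  nb .#.##: next=.  (t=1,i=17, bit11=0)
  nb .#.#.: next=.  (t=1,i=6, bit10=0)
  nb .#..#: next=#  (t=0,i=12, bit9=1)
  nb .#...: next=.  (t=1,i=8, bit8=0)
  nb ..###: next=#  (t=0,i=19, bit7=1)
  nb ..##.: next=#  (t=0,i=5, bit6=1)
  nb ..#.#: next=#  (t=1,i=5, bit5=1)
  nb ..#..: next=.  (t=0,i=11, bit4=0)
  nb ...##: next=#  (t=0,i=18, bit3=1)
  nb ...#.: next=.  (t=0,i=10, bit2=0)
  nb ....#: next=.  (t=0,i=9, bit1=0)
  nb .....: next=#  (t=5,i=9, bit0=1)
  bits 11001001011101000110001011101001 = 3379847913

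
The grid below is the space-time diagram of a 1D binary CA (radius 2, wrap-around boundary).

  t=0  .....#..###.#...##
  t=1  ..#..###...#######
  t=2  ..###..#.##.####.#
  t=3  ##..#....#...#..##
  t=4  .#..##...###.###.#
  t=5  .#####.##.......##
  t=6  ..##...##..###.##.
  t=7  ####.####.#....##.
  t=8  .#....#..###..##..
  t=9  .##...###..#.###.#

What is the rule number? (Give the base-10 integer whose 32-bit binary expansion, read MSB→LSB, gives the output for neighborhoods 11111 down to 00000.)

2491061081

  #####|#  b31=1 t=1,i=13
  ####.|.  b30=0 t=1,i=16
  ###.#|.  b29=0 t=0,i=10
  ###..|#  b28=1 t=1,i=7
  ##.##|.  b27=0 t=2,i=11
  ##.#.|#  b26=1 t=0,i=11
  ##..#|.  b25=0 t=1,i=0
  ##...|.  b24=0 t=0,i=0
  #.###|.  b23=0 t=2,i=12
  #.##.|#  b22=1 t=2,i=9
  #.#.#|#  b21=1 t=4,i=17
  #.#..|#  b20=1 t=0,i=12
  #..##|#  b19=1 t=0,i=7
  #..#.|.  b18=0 t=1,i=1
  #...#|#  b17=1 t=0,i=14
  #....|.  b16=0 t=0,i=1
  .####|#  b15=1 t=1,i=12
  .###.|.  b14=0 t=0,i=9
  .##.#|.  b13=0 t=2,i=10
  .##..|#  b12=1 t=0,i=17
  .#.##|.  b11=0 t=2,i=8
  .#.#.|.  b10=0 t=4,i=0
  .#..#|#  b9=1 t=0,i=6
  .#...|#  b8=1 t=0,i=13
  ..###|.  b7=0 t=0,i=8
  ..##.|#  b6=1 t=0,i=16
  ..#.#|.  b5=0 t=2,i=7
  ..#..|#  b4=1 t=0,i=5
  ...##|#  b3=1 t=0,i=15
  ...#.|.  b2=0 t=0,i=4
  ....#|.  b1=0 t=0,i=3
  .....|#  b0=1 t=0,i=2
  bits 10010100011110101001001101011001 = 2491061081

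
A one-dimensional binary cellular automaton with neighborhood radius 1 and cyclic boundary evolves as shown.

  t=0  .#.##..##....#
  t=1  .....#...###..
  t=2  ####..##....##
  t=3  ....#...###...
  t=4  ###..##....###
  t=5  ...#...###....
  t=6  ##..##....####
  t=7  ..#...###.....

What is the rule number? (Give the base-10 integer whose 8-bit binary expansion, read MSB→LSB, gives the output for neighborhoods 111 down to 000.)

17

  ###|.  b7=0 t=1,i=10
  ##.|.  b6=0 t=0,i=4
  #.#|.  b5=0 t=0,i=0
  #..|#  b4=1 t=0,i=5
  .##|.  b3=0 t=0,i=3
  .#.|.  b2=0 t=0,i=1
  ..#|.  b1=0 t=0,i=6
  ...|#  b0=1 t=0,i=10
  bits 00010001 = 17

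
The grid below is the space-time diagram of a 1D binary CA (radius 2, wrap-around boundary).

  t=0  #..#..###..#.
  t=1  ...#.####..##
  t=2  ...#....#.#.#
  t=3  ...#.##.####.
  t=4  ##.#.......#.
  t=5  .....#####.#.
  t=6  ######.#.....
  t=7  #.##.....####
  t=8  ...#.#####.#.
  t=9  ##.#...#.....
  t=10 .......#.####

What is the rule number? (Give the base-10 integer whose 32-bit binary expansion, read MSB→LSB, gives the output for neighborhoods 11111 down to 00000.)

  nb #####: next=#  (t=5,i=7, bit31=1)
  nb ####.: next=.  (t=1,i=7, bit30=0)
  nb ###.#: next=.  (t=5,i=9, bit29=0)
  nb ###..: next=#  (t=0,i=8, bit28=1)
  nb ##.##: next=.  (t=3,i=7, bit27=0)
  nb ##.#.: next=.  (t=4,i=2, bit26=0)
  nb ##..#: next=.  (t=0,i=9, bit25=0)
  nb ##...: next=.  (t=1,i=0, bit24=0)
  nb #.###: next=.  (t=1,i=5, bit23=0)
  nb #.##.: next=.  (t=3,i=5, bit22=0)
  nb #.#.#: next=#  (t=2,i=10, bit21=1)
  nb #.#..: next=.  (t=0,i=0, bit20=0)
  nb #..##: next=#  (t=0,i=5, bit19=1)
  nb #..#.: next=.  (t=0,i=2, bit18=0)
  nb #...#: next=.  (t=1,i=1, bit17=0)
  nb #....: next=#  (t=2,i=5, bit16=1)
  nb .####: next=.  (t=1,i=6, bit15=0)
  nb .###.: next=#  (t=0,i=7, bit14=1)
  nb .##.#: next=.  (t=3,i=6, bit13=0)
  nb .##..: next=#  (t=1,i=12, bit12=1)
  nb .#.##: next=.  (t=1,i=4, bit11=0)
  nb .#.#.: next=#  (t=0,i=12, bit10=1)
  nb .#..#: next=.  (t=0,i=1, bit9=0)
  nb .#...: next=.  (t=2,i=0, bit8=0)
  nb ..###: next=#  (t=0,i=6, bit7=1)
  nb ..##.: next=.  (t=1,i=11, bit6=0)
  nb ..#.#: next=#  (t=0,i=11, bit5=1)
  nb ..#..: next=#  (t=0,i=3, bit4=1)
  nb ...##: next=#  (t=5,i=4, bit3=1)
  nb ...#.: next=.  (t=1,i=2, bit2=0)
  nb ....#: next=#  (t=2,i=6, bit1=1)
  nb .....: next=#  (t=4,i=6, bit0=1)
  bits 10010000001010010101010010111011 = 2418627771

2418627771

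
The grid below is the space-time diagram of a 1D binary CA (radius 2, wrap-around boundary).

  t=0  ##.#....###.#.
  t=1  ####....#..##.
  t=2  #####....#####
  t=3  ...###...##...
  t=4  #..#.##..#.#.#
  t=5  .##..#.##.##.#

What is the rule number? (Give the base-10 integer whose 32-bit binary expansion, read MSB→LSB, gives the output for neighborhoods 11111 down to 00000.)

1610393281

  [31] ##### => .  t=2,i=0
  [30] ####. => #  t=1,i=2
  [29] ###.# => .  t=0,i=10
  [28] ###.. => #  t=1,i=3
  [27] ##.## => #  t=1,i=13
  [26] ##.#. => #  t=0,i=2
  [25] ##..# => #  t=4,i=1
  [24] ##... => #  t=1,i=4
  [23] #.### => #  t=1,i=0
  [22] #.##. => #  t=0,i=0
  [21] #.#.# => #  t=0,i=12
  [20] #.#.. => #  t=0,i=3
  [19] #..## => #  t=1,i=10
  [18] #..#. => #  t=4,i=2
  [17] #...# => .  t=3,i=7
  [16] #.... => .  t=0,i=5
  [15] .#### => #  t=1,i=1
  [14] .###. => .  t=0,i=9
  [13] .##.# => #  t=0,i=1
  [12] .##.. => .  t=3,i=10
  [11] .#.## => .  t=0,i=13
  [10] .#.#. => #  t=4,i=10
  [9] .#..# => #  t=1,i=9
  [8] .#... => .  t=0,i=4
  [7] ..### => #  t=0,i=8
  [6] ..##. => #  t=1,i=11
  [5] ..#.# => .  t=4,i=3
  [4] ..#.. => .  t=1,i=8
  [3] ...## => .  t=0,i=7
  [2] ...#. => .  t=1,i=7
  [1] ....# => .  t=0,i=6
  [0] ..... => #  t=3,i=0
  bits 01011111111111001010011011000001 = 1610393281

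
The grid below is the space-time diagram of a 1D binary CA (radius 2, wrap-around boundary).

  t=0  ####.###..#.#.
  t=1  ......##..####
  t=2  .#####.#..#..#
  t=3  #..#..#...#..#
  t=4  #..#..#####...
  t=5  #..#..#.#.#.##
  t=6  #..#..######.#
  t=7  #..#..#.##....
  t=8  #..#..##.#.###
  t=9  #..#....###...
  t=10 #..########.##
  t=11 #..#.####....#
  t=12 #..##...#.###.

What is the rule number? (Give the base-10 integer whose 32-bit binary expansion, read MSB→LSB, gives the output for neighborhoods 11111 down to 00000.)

2485345727

  nb #####: next=#  (t=2,i=3, bit31=1)
  nb ####.: next=.  (t=0,i=2, bit30=0)
  nb ###.#: next=.  (t=0,i=3, bit29=0)
  nb ###..: next=#  (t=0,i=7, bit28=1)
  nb ##.##: next=.  (t=0,i=4, bit27=0)
  nb ##.#.: next=#  (t=2,i=6, bit26=1)
  nb ##..#: next=.  (t=0,i=8, bit25=0)
  nb ##...: next=.  (t=1,i=0, bit24=0)
  nb #.###: next=.  (t=0,i=0, bit23=0)
  nb #.##.: next=.  (t=6,i=13, bit22=0)
  nb #.#.#: next=#  (t=0,i=12, bit21=1)
  nb #.#..: next=.  (t=2,i=7, bit20=0)
  nb #..##: next=.  (t=1,i=9, bit19=0)
  nb #..#.: next=.  (t=0,i=9, bit18=0)
  nb #...#: next=#  (t=3,i=8, bit17=1)
  nb #....: next=#  (t=1,i=1, bit16=1)
  nb .####: next=.  (t=0,i=1, bit15=0)
  nb .###.: next=#  (t=0,i=6, bit14=1)
  nb .##.#: next=.  (t=8,i=7, bit13=0)
  nb .##..: next=#  (t=1,i=7, bit12=1)
  nb .#.##: next=#  (t=0,i=13, bit11=1)
  nb .#.#.: next=#  (t=0,i=11, bit10=1)
  nb .#..#: next=.  (t=2,i=8, bit9=0)
  nb .#...: next=#  (t=3,i=7, bit8=1)
  nb ..###: next=#  (t=1,i=10, bit7=1)
  nb ..##.: next=.  (t=1,i=6, bit6=0)
  nb ..#.#: next=#  (t=0,i=10, bit5=1)
  nb ..#..: next=#  (t=2,i=10, bit4=1)
  nb ...##: next=#  (t=1,i=5, bit3=1)
  nb ...#.: next=#  (t=3,i=9, bit2=1)
  nb ....#: next=#  (t=1,i=4, bit1=1)
  nb .....: next=#  (t=1,i=2, bit0=1)
  bits 10010100001000110101110110111111 = 2485345727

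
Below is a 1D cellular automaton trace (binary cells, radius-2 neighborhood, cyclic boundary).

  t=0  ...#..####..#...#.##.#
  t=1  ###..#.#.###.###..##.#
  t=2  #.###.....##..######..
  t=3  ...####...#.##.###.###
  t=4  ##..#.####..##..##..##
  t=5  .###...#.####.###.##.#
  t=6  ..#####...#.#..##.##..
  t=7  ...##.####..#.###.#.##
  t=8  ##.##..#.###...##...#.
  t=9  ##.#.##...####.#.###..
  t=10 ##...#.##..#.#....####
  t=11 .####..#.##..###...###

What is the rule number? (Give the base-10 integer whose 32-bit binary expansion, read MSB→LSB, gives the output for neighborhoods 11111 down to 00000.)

  [31] ##### => #  t=2,i=16
  [30] ####. => .  t=0,i=8
  [29] ###.# => #  t=1,i=11
  [28] ###.. => #  t=0,i=9
  [27] ##.## => .  t=1,i=12
  [26] ##.#. => .  t=0,i=20
  [25] ##..# => #  t=0,i=10
  [24] ##... => #  t=2,i=5
  [23] #.### => .  t=1,i=9
  [22] #.##. => #  t=0,i=18
  [21] #.#.# => .  t=1,i=7
  [20] #.#.. => #  t=0,i=21
  [19] #..## => #  t=0,i=5
  [18] #..#. => #  t=0,i=11
  [17] #...# => #  t=0,i=1
  [16] #.... => #  t=2,i=6
  [15] .#### => #  t=0,i=7
  [14] .###. => #  t=1,i=10
  [13] .##.# => #  t=0,i=19
  [12] .##.. => .  t=2,i=11
  [11] .#.## => .  t=0,i=17
  [10] .#.#. => .  t=1,i=6
  [9] .#..# => .  t=0,i=4
  [8] .#... => #  t=0,i=0
  [7] ..### => .  t=0,i=6
  [6] ..##. => #  t=1,i=18
  [5] ..#.# => .  t=0,i=16
  [4] ..#.. => .  t=0,i=3
  [3] ...## => .  t=2,i=9
  [2] ...#. => #  t=0,i=2
  [1] ....# => .  t=2,i=8
  [0] ..... => .  t=2,i=7
  bits 10110011010111111110000101000100 = 3009405252

3009405252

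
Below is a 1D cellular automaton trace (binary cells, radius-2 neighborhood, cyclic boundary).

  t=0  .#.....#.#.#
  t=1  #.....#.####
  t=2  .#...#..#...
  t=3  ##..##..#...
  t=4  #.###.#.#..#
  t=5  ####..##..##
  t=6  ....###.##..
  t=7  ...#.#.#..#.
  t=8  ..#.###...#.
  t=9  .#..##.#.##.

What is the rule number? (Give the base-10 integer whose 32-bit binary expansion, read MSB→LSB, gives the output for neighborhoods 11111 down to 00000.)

  ##### -> .   bit 31 = 0  t=1,i=10
  ####. -> .   bit 30 = 0  t=1,i=11
  ###.# -> .   bit 29 = 0  t=4,i=4
  ###.. -> .   bit 28 = 0  t=1,i=0
  ##.## -> #   bit 27 = 1  t=4,i=1
  ##.#. -> .   bit 26 = 0  t=4,i=5
  ##..# -> #   bit 25 = 1  t=3,i=2
  ##... -> #   bit 24 = 1  t=1,i=1
  #.### -> #   bit 23 = 1  t=1,i=8
  #.##. -> .   bit 22 = 0  t=6,i=8
  #.#.# -> #   bit 21 = 1  t=0,i=9
  #.#.. -> .   bit 20 = 0  t=0,i=1
  #..## -> #   bit 19 = 1  t=3,i=3
  #..#. -> .   bit 18 = 0  t=2,i=7
  #...# -> .   bit 17 = 0  t=2,i=3
  #.... -> .   bit 16 = 0  t=0,i=3
  .#### -> .   bit 15 = 0  t=1,i=9
  .###. -> #   bit 14 = 1  t=4,i=3
  .##.# -> #   bit 13 = 1  t=4,i=0
  .##.. -> .   bit 12 = 0  t=3,i=1
  .#.## -> .   bit 11 = 0  t=1,i=7
  .#.#. -> #   bit 10 = 1  t=0,i=0
  .#..# -> .   bit 9 = 0  t=2,i=6
  .#... -> .   bit 8 = 0  t=0,i=2
  ..### -> .   bit 7 = 0  t=5,i=10
  ..##. -> #   bit 6 = 1  t=3,i=0
  ..#.# -> .   bit 5 = 0  t=0,i=7
  ..#.. -> #   bit 4 = 1  t=2,i=1
  ...## -> #   bit 3 = 1  t=3,i=11
  ...#. -> #   bit 2 = 1  t=0,i=6
  ....# -> .   bit 1 = 0  t=0,i=5
  ..... -> .   bit 0 = 0  t=0,i=4
  bits 00001011101010000110010001011100 = 195585116

195585116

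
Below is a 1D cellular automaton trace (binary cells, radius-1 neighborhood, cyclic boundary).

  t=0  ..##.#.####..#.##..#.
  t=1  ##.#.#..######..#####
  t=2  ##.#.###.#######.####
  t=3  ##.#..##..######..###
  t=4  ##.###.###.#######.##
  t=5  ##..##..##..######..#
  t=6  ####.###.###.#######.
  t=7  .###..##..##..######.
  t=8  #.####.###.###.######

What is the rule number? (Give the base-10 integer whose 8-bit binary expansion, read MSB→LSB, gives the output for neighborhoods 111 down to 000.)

  [7] ### => #  t=0,i=8
  [6] ##. => #  t=0,i=3
  [5] #.# => .  t=0,i=4
  [4] #.. => #  t=0,i=11
  [3] .## => .  t=0,i=2
  [2] .#. => #  t=0,i=5
  [1] ..# => #  t=0,i=1
  [0] ... => #  t=0,i=0
  bits 11010111 = 215

215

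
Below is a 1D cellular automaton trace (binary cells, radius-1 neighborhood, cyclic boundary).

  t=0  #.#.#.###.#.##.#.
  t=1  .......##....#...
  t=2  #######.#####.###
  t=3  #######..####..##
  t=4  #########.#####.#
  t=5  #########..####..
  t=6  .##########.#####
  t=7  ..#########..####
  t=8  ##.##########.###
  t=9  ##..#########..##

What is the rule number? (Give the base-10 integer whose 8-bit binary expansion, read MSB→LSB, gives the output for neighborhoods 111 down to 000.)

  [7] ### => #  t=0,i=7
  [6] ##. => #  t=0,i=8
  [5] #.# => .  t=0,i=1
  [4] #.. => #  t=1,i=9
  [3] .## => .  t=0,i=6
  [2] .#. => .  t=0,i=0
  [1] ..# => #  t=1,i=6
  [0] ... => #  t=1,i=0
  bits 11010011 = 211

211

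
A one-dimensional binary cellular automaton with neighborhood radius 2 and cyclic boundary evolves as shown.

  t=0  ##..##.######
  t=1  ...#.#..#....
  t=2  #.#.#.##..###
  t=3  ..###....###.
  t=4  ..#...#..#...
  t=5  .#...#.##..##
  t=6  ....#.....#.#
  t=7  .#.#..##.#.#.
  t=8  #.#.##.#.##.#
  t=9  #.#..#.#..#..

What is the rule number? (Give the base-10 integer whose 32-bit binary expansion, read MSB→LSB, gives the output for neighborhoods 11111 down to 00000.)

2991749

  nb #####: next=.  (t=0,i=9, bit31=0)
  nb ####.: next=.  (t=0,i=0, bit30=0)
  nb ###.#: next=.  (t=2,i=0, bit29=0)
  nb ###..: next=.  (t=0,i=1, bit28=0)
  nb ##.##: next=.  (t=0,i=6, bit27=0)
  nb ##.#.: next=.  (t=2,i=1, bit26=0)
  nb ##..#: next=.  (t=0,i=2, bit25=0)
  nb ##...: next=.  (t=3,i=5, bit24=0)
  nb #.###: next=.  (t=0,i=7, bit23=0)
  nb #.##.: next=.  (t=2,i=6, bit22=0)
  nb #.#.#: next=#  (t=2,i=2, bit21=1)
  nb #.#..: next=.  (t=1,i=5, bit20=0)
  nb #..##: next=#  (t=0,i=3, bit19=1)
  nb #..#.: next=#  (t=1,i=7, bit18=1)
  nb #...#: next=.  (t=3,i=0, bit17=0)
  nb #....: next=#  (t=1,i=10, bit16=1)
  nb .####: next=#  (t=0,i=8, bit15=1)
  nb .###.: next=.  (t=3,i=3, bit14=0)
  nb .##.#: next=#  (t=0,i=5, bit13=1)
  nb .##..: next=.  (t=2,i=7, bit12=0)
  nb .#.##: next=.  (t=2,i=5, bit11=0)
  nb .#.#.: next=#  (t=1,i=4, bit10=1)
  nb .#..#: next=#  (t=1,i=6, bit9=1)
  nb .#...: next=.  (t=1,i=9, bit8=0)
  nb ..###: next=#  (t=2,i=10, bit7=1)
  nb ..##.: next=.  (t=0,i=4, bit6=0)
  nb ..#.#: next=.  (t=1,i=3, bit5=0)
  nb ..#..: next=.  (t=1,i=8, bit4=0)
  nb ...##: next=.  (t=3,i=1, bit3=0)
  nb ...#.: next=#  (t=1,i=2, bit2=1)
  nb ....#: next=.  (t=1,i=1, bit1=0)
  nb .....: next=#  (t=1,i=0, bit0=1)
  bits 00000000001011011010011010000101 = 2991749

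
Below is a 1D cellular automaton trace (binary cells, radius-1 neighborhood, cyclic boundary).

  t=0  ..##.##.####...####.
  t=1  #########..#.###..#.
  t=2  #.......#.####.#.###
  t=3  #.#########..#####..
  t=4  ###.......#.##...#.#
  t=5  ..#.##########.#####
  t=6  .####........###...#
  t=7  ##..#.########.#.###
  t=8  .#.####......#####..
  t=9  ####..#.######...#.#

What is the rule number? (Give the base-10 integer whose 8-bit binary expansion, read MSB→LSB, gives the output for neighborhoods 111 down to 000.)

111

  ### -> .   bit 7 = 0  t=0,i=9
  ##. -> #   bit 6 = 1  t=0,i=3
  #.# -> #   bit 5 = 1  t=0,i=4
  #.. -> .   bit 4 = 0  t=0,i=12
  .## -> #   bit 3 = 1  t=0,i=2
  .#. -> #   bit 2 = 1  t=1,i=11
  ..# -> #   bit 1 = 1  t=0,i=1
  ... -> #   bit 0 = 1  t=0,i=0
  bits 01101111 = 111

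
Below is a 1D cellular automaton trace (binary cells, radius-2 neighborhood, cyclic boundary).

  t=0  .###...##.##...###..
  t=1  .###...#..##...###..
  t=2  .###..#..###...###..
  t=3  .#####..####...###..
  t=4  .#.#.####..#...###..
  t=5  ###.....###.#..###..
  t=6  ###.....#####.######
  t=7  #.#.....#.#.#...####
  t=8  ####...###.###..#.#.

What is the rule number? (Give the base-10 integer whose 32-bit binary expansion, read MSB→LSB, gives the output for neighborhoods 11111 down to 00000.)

  #####|#  b31=1 t=3,i=3
  ####.|.  b30=0 t=3,i=4
  ###.#|#  b29=1 t=5,i=10
  ###..|#  b28=1 t=0,i=3
  ##.##|.  b27=0 t=0,i=9
  ##.#.|#  b26=1 t=5,i=11
  ##..#|#  b25=1 t=2,i=4
  ##...|.  b24=0 t=0,i=4
  #.###|.  b23=0 t=4,i=5
  #.##.|#  b22=1 t=0,i=10
  #.#.#|.  b21=0 t=4,i=3
  #.#..|#  b20=1 t=5,i=12
  #..##|#  b19=1 t=1,i=9
  #..#.|#  b18=1 t=2,i=5
  #...#|.  b17=0 t=0,i=5
  #....|.  b16=0 t=5,i=4
  .####|.  b15=0 t=3,i=2
  .###.|#  b14=1 t=0,i=2
  .##.#|.  b13=0 t=0,i=8
  .##..|#  b12=1 t=0,i=11
  .#.##|.  b11=0 t=4,i=4
  .#.#.|#  b10=1 t=4,i=2
  .#..#|.  b9=0 t=1,i=8
  .#...|#  b8=1 t=4,i=12
  ..###|#  b7=1 t=0,i=1
  ..##.|#  b6=1 t=0,i=7
  ..#.#|#  b5=1 t=4,i=1
  ..#..|.  b4=0 t=1,i=7
  ...##|.  b3=0 t=0,i=0
  ...#.|#  b2=1 t=1,i=6
  ....#|.  b1=0 t=5,i=6
  .....|.  b0=0 t=5,i=5
  bits 10110110010111000101010111100100 = 3059504612

3059504612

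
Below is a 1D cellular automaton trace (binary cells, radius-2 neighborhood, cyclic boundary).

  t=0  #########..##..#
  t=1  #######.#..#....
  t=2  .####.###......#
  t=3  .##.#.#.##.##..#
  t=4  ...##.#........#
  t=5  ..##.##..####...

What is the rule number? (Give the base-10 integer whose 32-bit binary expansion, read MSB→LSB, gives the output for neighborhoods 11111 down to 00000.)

  ##### -> #   bit 31 = 1  t=0,i=1
  ####. -> .   bit 30 = 0  t=0,i=7
  ###.# -> #   bit 29 = 1  t=1,i=6
  ###.. -> #   bit 28 = 1  t=0,i=8
  ##.## -> .   bit 27 = 0  t=2,i=5
  ##.#. -> #   bit 26 = 1  t=1,i=7
  ##..# -> .   bit 25 = 0  t=0,i=9
  ##... -> #   bit 24 = 1  t=2,i=9
  #.### -> #   bit 23 = 1  t=2,i=1
  #.##. -> .   bit 22 = 0  t=3,i=1
  #.#.# -> #   bit 21 = 1  t=3,i=4
  #.#.. -> #   bit 20 = 1  t=1,i=8
  #..## -> .   bit 19 = 0  t=0,i=10
  #..#. -> .   bit 18 = 0  t=1,i=10
  #...# -> .   bit 17 = 0  t=4,i=1
  #.... -> .   bit 16 = 0  t=1,i=13
  .#### -> #   bit 15 = 1  t=0,i=0
  .###. -> .   bit 14 = 0  t=2,i=7
  .##.# -> .   bit 13 = 0  t=3,i=2
  .##.. -> .   bit 12 = 0  t=0,i=12
  .#.## -> .   bit 11 = 0  t=2,i=0
  .#.#. -> .   bit 10 = 0  t=3,i=5
  .#..# -> .   bit 9 = 0  t=1,i=9
  .#... -> .   bit 8 = 0  t=1,i=12
  ..### -> .   bit 7 = 0  t=0,i=15
  ..##. -> #   bit 6 = 1  t=0,i=11
  ..#.# -> #   bit 5 = 1  t=2,i=15
  ..#.. -> .   bit 4 = 0  t=1,i=11
  ...## -> #   bit 3 = 1  t=1,i=15
  ...#. -> .   bit 2 = 0  t=2,i=14
  ....# -> .   bit 1 = 0  t=1,i=14
  ..... -> #   bit 0 = 1  t=2,i=11
  bits 10110101101100001000000001101001 = 3048243305

3048243305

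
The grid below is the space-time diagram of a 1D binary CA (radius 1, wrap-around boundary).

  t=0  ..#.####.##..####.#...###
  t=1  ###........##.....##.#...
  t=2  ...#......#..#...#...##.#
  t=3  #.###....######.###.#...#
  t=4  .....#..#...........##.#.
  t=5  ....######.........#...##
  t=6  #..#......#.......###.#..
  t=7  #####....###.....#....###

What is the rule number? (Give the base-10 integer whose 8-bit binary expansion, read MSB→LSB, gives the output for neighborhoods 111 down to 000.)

  nb ###: next=.  (t=0,i=5, bit7=0)
  nb ##.: next=.  (t=0,i=7, bit6=0)
  nb #.#: next=.  (t=0,i=3, bit5=0)
  nb #..: next=#  (t=0,i=0, bit4=1)
  nb .##: next=.  (t=0,i=4, bit3=0)
  nb .#.: next=#  (t=0,i=2, bit2=1)
  nb ..#: next=#  (t=0,i=1, bit1=1)
  nb ...: next=.  (t=0,i=20, bit0=0)
  bits 00010110 = 22

22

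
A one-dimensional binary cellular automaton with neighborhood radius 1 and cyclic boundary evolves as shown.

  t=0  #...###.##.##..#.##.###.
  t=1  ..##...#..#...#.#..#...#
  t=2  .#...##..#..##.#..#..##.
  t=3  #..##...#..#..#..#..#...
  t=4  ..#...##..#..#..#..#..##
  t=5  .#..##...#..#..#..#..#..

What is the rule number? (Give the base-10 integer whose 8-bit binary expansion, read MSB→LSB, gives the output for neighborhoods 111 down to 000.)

35

  nb ###: next=.  (t=0,i=5, bit7=0)
  nb ##.: next=.  (t=0,i=6, bit6=0)
  nb #.#: next=#  (t=0,i=7, bit5=1)
  nb #..: next=.  (t=0,i=1, bit4=0)
  nb .##: next=.  (t=0,i=4, bit3=0)
  nb .#.: next=.  (t=0,i=0, bit2=0)
  nb ..#: next=#  (t=0,i=3, bit1=1)
  nb ...: next=#  (t=0,i=2, bit0=1)
  bits 00100011 = 35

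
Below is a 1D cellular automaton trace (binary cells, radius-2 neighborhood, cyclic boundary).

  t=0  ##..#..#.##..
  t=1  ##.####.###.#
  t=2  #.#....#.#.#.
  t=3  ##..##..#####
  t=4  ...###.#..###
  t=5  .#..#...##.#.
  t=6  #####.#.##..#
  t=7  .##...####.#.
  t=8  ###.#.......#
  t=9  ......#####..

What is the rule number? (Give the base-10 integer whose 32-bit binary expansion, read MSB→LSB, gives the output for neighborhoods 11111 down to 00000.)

2289008211

  ##### -> #   bit 31 = 1  t=3,i=10
  ####. -> .   bit 30 = 0  t=1,i=5
  ###.# -> .   bit 29 = 0  t=1,i=1
  ###.. -> .   bit 28 = 0  t=3,i=1
  ##.## -> #   bit 27 = 1  t=1,i=2
  ##.#. -> .   bit 26 = 0  t=4,i=6
  ##..# -> .   bit 25 = 0  t=0,i=2
  ##... -> .   bit 24 = 0  t=4,i=0
  #.### -> .   bit 23 = 0  t=1,i=3
  #.##. -> #   bit 22 = 1  t=0,i=9
  #.#.# -> #   bit 21 = 1  t=2,i=0
  #.#.. -> .   bit 20 = 0  t=2,i=2
  #..## -> #   bit 19 = 1  t=0,i=12
  #..#. -> #   bit 18 = 1  t=0,i=3
  #...# -> #   bit 17 = 1  t=4,i=1
  #.... -> #   bit 16 = 1  t=2,i=4
  .#### -> .   bit 15 = 0  t=1,i=4
  .###. -> #   bit 14 = 1  t=1,i=0
  .##.# -> #   bit 13 = 1  t=5,i=9
  .##.. -> #   bit 12 = 1  t=0,i=1
  .#.## -> #   bit 11 = 1  t=0,i=8
  .#.#. -> #   bit 10 = 1  t=2,i=1
  .#..# -> #   bit 9 = 1  t=0,i=5
  .#... -> .   bit 8 = 0  t=2,i=3
  ..### -> .   bit 7 = 0  t=3,i=8
  ..##. -> #   bit 6 = 1  t=0,i=0
  ..#.# -> .   bit 5 = 0  t=0,i=7
  ..#.. -> #   bit 4 = 1  t=0,i=4
  ...## -> .   bit 3 = 0  t=4,i=2
  ...#. -> .   bit 2 = 0  t=2,i=6
  ....# -> #   bit 1 = 1  t=2,i=5
  ..... -> #   bit 0 = 1  t=8,i=7
  bits 10001000011011110111111001010011 = 2289008211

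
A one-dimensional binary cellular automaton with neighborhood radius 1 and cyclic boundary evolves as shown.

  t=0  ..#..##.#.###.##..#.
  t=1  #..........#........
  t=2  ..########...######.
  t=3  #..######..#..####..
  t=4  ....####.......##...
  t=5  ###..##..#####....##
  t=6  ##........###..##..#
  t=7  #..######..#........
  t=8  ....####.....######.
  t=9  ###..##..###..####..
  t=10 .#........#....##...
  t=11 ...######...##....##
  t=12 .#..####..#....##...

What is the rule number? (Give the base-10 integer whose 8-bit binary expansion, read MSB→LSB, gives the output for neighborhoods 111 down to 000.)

  nb ###: next=#  (t=0,i=11, bit7=1)
  nb ##.: next=.  (t=0,i=6, bit6=0)
  nb #.#: next=.  (t=0,i=7, bit5=0)
  nb #..: next=.  (t=0,i=3, bit4=0)
  nb .##: next=.  (t=0,i=5, bit3=0)
  nb .#.: next=.  (t=0,i=2, bit2=0)
  nb ..#: next=.  (t=0,i=1, bit1=0)
  nb ...: next=#  (t=0,i=0, bit0=1)
  bits 10000001 = 129

129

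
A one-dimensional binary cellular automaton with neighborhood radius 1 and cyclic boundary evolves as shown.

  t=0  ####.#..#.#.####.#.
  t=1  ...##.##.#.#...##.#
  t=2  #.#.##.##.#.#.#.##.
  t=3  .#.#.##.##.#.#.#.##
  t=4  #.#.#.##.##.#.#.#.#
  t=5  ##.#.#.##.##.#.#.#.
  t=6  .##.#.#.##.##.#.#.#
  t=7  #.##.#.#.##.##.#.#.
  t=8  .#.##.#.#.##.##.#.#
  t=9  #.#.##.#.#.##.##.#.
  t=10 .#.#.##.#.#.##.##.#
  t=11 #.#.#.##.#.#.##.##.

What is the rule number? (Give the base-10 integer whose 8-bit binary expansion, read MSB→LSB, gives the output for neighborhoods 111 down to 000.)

114

  ### -> .   bit 7 = 0  t=0,i=1
  ##. -> #   bit 6 = 1  t=0,i=3
  #.# -> #   bit 5 = 1  t=0,i=4
  #.. -> #   bit 4 = 1  t=0,i=6
  .## -> .   bit 3 = 0  t=0,i=0
  .#. -> .   bit 2 = 0  t=0,i=5
  ..# -> #   bit 1 = 1  t=0,i=7
  ... -> .   bit 0 = 0  t=1,i=1
  bits 01110010 = 114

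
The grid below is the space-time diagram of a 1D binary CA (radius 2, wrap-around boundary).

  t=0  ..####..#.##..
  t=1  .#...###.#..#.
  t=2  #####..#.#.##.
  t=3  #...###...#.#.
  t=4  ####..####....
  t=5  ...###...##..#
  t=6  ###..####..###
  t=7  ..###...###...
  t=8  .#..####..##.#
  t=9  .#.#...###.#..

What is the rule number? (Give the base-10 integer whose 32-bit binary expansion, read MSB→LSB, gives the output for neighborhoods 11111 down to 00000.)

  nb #####: next=.  (t=2,i=2, bit31=0)
  nb ####.: next=.  (t=0,i=4, bit30=0)
  nb ###.#: next=#  (t=1,i=7, bit29=1)
  nb ###..: next=#  (t=0,i=5, bit28=1)
  nb ##.##: next=.  (t=2,i=13, bit27=0)
  nb ##.#.: next=.  (t=1,i=8, bit26=0)
  nb ##..#: next=#  (t=0,i=6, bit25=1)
  nb ##...: next=#  (t=0,i=12, bit24=1)
  nb #.###: next=#  (t=2,i=0, bit23=1)
  nb #.##.: next=.  (t=0,i=10, bit22=0)
  nb #.#.#: next=.  (t=2,i=9, bit21=0)
  nb #.#..: next=#  (t=1,i=9, bit20=1)
  nb #..##: next=#  (t=4,i=5, bit19=1)
  nb #..#.: next=#  (t=0,i=7, bit18=1)
  nb #...#: next=#  (t=1,i=3, bit17=1)
  nb #....: next=.  (t=0,i=13, bit16=0)
  nb .####: next=.  (t=0,i=3, bit15=0)
  nb .###.: next=.  (t=1,i=6, bit14=0)
  nb .##.#: next=#  (t=2,i=12, bit13=1)
  nb .##..: next=.  (t=0,i=11, bit12=0)
  nb .#.##: next=#  (t=0,i=9, bit11=1)
  nb .#.#.: next=.  (t=2,i=8, bit10=0)
  nb .#..#: next=.  (t=1,i=10, bit9=0)
  nb .#...: next=#  (t=1,i=2, bit8=1)
  nb ..###: next=.  (t=0,i=2, bit7=0)
  nb ..##.: next=.  (t=5,i=9, bit6=0)
  nb ..#.#: next=.  (t=0,i=8, bit5=0)
  nb ..#..: next=#  (t=1,i=1, bit4=1)
  nb ...##: next=#  (t=0,i=1, bit3=1)
  nb ...#.: next=#  (t=3,i=9, bit2=1)
  nb ....#: next=.  (t=0,i=0, bit1=0)
  nb .....: next=#  (t=7,i=13, bit0=1)
  bits 00110011100111100010100100011101 = 866003229

866003229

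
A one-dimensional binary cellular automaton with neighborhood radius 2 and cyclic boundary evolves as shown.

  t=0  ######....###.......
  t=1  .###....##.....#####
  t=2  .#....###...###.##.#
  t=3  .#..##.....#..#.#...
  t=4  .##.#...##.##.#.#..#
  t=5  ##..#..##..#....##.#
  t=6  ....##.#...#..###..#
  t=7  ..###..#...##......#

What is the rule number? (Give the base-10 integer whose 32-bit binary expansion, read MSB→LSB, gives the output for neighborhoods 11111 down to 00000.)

  nb #####: next=#  (t=0,i=2, bit31=1)
  nb ####.: next=.  (t=0,i=4, bit30=0)
  nb ###.#: next=#  (t=1,i=19, bit29=1)
  nb ###..: next=.  (t=0,i=5, bit28=0)
  nb ##.##: next=.  (t=1,i=0, bit27=0)
  nb ##.#.: next=.  (t=2,i=18, bit26=0)
  nb ##..#: next=.  (t=5,i=2, bit25=0)
  nb ##...: next=.  (t=0,i=6, bit24=0)
  nb #.###: next=#  (t=1,i=1, bit23=1)
  nb #.##.: next=#  (t=2,i=16, bit22=1)
  nb #.#.#: next=.  (t=2,i=19, bit21=0)
  nb #.#..: next=#  (t=2,i=1, bit20=1)
  nb #..##: next=.  (t=3,i=3, bit19=0)
  nb #..#.: next=.  (t=3,i=13, bit18=0)
  nb #...#: next=.  (t=2,i=10, bit17=0)
  nb #....: next=.  (t=0,i=7, bit16=0)
  nb .####: next=#  (t=0,i=1, bit15=1)
  nb .###.: next=.  (t=0,i=11, bit14=0)
  nb .##.#: next=.  (t=2,i=17, bit13=0)
  nb .##..: next=.  (t=1,i=9, bit12=0)
  nb .#.##: next=#  (t=4,i=0, bit11=1)
  nb .#.#.: next=.  (t=2,i=0, bit10=0)
  nb .#..#: next=#  (t=3,i=2, bit9=1)
  nb .#...: next=.  (t=2,i=2, bit8=0)
  nb ..###: next=.  (t=0,i=0, bit7=0)
  nb ..##.: next=#  (t=1,i=8, bit6=1)
  nb ..#.#: next=#  (t=3,i=14, bit5=1)
  nb ..#..: next=#  (t=3,i=1, bit4=1)
  nb ...##: next=#  (t=0,i=9, bit3=1)
  nb ...#.: next=.  (t=3,i=0, bit2=0)
  nb ....#: next=#  (t=0,i=8, bit1=1)
  nb .....: next=#  (t=0,i=15, bit0=1)
  bits 10100000110100001000101001111011 = 2698021499

2698021499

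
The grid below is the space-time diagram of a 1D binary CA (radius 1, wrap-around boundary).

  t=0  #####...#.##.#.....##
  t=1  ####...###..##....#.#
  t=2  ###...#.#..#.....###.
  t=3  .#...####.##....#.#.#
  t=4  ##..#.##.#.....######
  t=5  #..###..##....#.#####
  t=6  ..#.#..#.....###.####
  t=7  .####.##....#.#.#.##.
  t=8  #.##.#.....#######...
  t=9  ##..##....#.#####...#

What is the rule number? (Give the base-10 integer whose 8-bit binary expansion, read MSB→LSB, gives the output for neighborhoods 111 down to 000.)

166

  ### -> #   bit 7 = 1  t=0,i=0
  ##. -> .   bit 6 = 0  t=0,i=4
  #.# -> #   bit 5 = 1  t=0,i=9
  #.. -> .   bit 4 = 0  t=0,i=5
  .## -> .   bit 3 = 0  t=0,i=10
  .#. -> #   bit 2 = 1  t=0,i=8
  ..# -> #   bit 1 = 1  t=0,i=7
  ... -> .   bit 0 = 0  t=0,i=6
  bits 10100110 = 166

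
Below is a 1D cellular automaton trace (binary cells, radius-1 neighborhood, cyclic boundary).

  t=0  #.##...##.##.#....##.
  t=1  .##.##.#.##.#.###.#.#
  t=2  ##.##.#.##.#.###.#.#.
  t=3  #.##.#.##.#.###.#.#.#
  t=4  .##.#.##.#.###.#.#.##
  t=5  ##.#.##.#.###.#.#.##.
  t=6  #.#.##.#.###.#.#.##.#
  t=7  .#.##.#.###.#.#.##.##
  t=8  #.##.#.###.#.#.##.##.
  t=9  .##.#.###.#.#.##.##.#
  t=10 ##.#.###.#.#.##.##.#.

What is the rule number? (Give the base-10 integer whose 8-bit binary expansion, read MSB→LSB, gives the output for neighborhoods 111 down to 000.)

  [7] ### => #  t=1,i=15
  [6] ##. => .  t=0,i=3
  [5] #.# => #  t=0,i=1
  [4] #.. => #  t=0,i=4
  [3] .## => #  t=0,i=2
  [2] .#. => .  t=0,i=0
  [1] ..# => .  t=0,i=6
  [0] ... => #  t=0,i=5
  bits 10111001 = 185

185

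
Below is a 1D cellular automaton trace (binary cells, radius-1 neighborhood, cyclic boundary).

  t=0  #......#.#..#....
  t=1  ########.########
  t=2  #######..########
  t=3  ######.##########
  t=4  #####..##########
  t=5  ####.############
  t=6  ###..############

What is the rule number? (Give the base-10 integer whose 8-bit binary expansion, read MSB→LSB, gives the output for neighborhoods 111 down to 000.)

  ### -> #   bit 7 = 1  t=1,i=0
  ##. -> .   bit 6 = 0  t=1,i=7
  #.# -> .   bit 5 = 0  t=0,i=8
  #.. -> #   bit 4 = 1  t=0,i=1
  .## -> #   bit 3 = 1  t=1,i=9
  .#. -> #   bit 2 = 1  t=0,i=0
  ..# -> #   bit 1 = 1  t=0,i=6
  ... -> #   bit 0 = 1  t=0,i=2
  bits 10011111 = 159

159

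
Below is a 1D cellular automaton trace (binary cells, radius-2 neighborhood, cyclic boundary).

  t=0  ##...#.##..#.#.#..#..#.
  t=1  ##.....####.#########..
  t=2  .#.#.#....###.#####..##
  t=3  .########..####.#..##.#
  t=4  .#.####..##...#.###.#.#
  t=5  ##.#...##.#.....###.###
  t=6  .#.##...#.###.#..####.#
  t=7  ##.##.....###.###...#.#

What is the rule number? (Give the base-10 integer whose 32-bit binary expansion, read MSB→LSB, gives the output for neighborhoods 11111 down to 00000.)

2868737810

  ##### -> #   bit 31 = 1  t=1,i=14
  ####. -> .   bit 30 = 0  t=1,i=9
  ###.# -> #   bit 29 = 1  t=1,i=10
  ###.. -> .   bit 28 = 0  t=1,i=20
  ##.## -> #   bit 27 = 1  t=1,i=11
  ##.#. -> .   bit 26 = 0  t=2,i=0
  ##..# -> #   bit 25 = 1  t=0,i=9
  ##... -> .   bit 24 = 0  t=0,i=2
  #.### -> #   bit 23 = 1  t=1,i=12
  #.##. -> #   bit 22 = 1  t=0,i=0
  #.#.# -> #   bit 21 = 1  t=0,i=13
  #.#.. -> #   bit 20 = 1  t=0,i=15
  #..## -> #   bit 19 = 1  t=1,i=22
  #..#. -> #   bit 18 = 1  t=0,i=10
  #...# -> .   bit 17 = 0  t=0,i=3
  #.... -> #   bit 16 = 1  t=1,i=3
  .#### -> .   bit 15 = 0  t=1,i=8
  .###. -> #   bit 14 = 1  t=2,i=11
  .##.# -> #   bit 13 = 1  t=2,i=22
  .##.. -> #   bit 12 = 1  t=0,i=1
  .#.## -> .   bit 11 = 0  t=0,i=6
  .#.#. -> #   bit 10 = 1  t=0,i=12
  .#..# -> #   bit 9 = 1  t=0,i=16
  .#... -> #   bit 8 = 1  t=2,i=6
  ..### -> .   bit 7 = 0  t=1,i=7
  ..##. -> .   bit 6 = 0  t=1,i=0
  ..#.# -> .   bit 5 = 0  t=0,i=5
  ..#.. -> #   bit 4 = 1  t=0,i=18
  ...## -> .   bit 3 = 0  t=1,i=6
  ...#. -> .   bit 2 = 0  t=0,i=4
  ....# -> #   bit 1 = 1  t=1,i=5
  ..... -> .   bit 0 = 0  t=1,i=4
  bits 10101010111111010111011100010010 = 2868737810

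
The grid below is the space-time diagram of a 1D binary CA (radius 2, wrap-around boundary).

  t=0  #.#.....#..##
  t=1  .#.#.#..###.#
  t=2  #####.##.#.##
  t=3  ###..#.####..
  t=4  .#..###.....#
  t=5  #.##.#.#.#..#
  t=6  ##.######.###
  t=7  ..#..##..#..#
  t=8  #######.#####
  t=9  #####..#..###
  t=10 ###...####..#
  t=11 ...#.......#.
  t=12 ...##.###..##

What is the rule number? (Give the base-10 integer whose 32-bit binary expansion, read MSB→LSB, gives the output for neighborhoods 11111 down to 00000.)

  [31] ##### => #  t=2,i=0
  [30] ####. => .  t=2,i=3
  [29] ###.# => .  t=0,i=0
  [28] ###.. => .  t=3,i=2
  [27] ##.## => #  t=2,i=5
  [26] ##.#. => #  t=0,i=1
  [25] ##..# => .  t=3,i=3
  [24] ##... => #  t=4,i=7
  [23] #.### => .  t=2,i=11
  [22] #.##. => .  t=2,i=6
  [21] #.#.# => #  t=1,i=1
  [20] #.#.. => .  t=0,i=2
  [19] #..## => #  t=0,i=10
  [18] #..#. => #  t=3,i=4
  [17] #...# => .  t=10,i=4
  [16] #.... => .  t=0,i=4
  [15] .#### => .  t=2,i=12
  [14] .###. => #  t=0,i=12
  [13] .##.# => #  t=2,i=7
  [12] .##.. => #  t=7,i=6
  [11] .#.## => #  t=2,i=10
  [10] .#.#. => #  t=1,i=0
  [9] .#..# => #  t=0,i=9
  [8] .#... => #  t=0,i=3
  [7] ..### => .  t=0,i=11
  [6] ..##. => #  t=5,i=12
  [5] ..#.# => #  t=3,i=5
  [4] ..#.. => #  t=0,i=8
  [3] ...## => .  t=10,i=5
  [2] ...#. => .  t=0,i=7
  [1] ....# => .  t=0,i=6
  [0] ..... => #  t=0,i=5
  bits 10001101001011000111111101110001 = 2368503665

2368503665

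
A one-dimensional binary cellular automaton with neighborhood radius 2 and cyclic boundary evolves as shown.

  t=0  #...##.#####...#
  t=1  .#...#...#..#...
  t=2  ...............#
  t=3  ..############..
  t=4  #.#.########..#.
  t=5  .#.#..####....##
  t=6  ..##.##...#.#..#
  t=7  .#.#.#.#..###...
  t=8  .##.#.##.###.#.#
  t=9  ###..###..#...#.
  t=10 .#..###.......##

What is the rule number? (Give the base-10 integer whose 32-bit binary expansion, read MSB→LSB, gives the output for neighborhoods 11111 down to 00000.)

  ##### -> #   bit 31 = 1  t=0,i=9
  ####. -> .   bit 30 = 0  t=0,i=10
  ###.# -> .   bit 29 = 0  t=8,i=11
  ###.. -> .   bit 28 = 0  t=0,i=11
  ##.## -> .   bit 27 = 0  t=0,i=6
  ##.#. -> .   bit 26 = 0  t=5,i=0
  ##..# -> .   bit 25 = 0  t=4,i=12
  ##... -> #   bit 24 = 1  t=0,i=1
  #.### -> .   bit 23 = 0  t=0,i=7
  #.##. -> #   bit 22 = 1  t=6,i=5
  #.#.# -> .   bit 21 = 0  t=4,i=0
  #.#.. -> #   bit 20 = 1  t=5,i=3
  #..## -> #   bit 19 = 1  t=5,i=5
  #..#. -> .   bit 18 = 0  t=1,i=11
  #...# -> .   bit 17 = 0  t=0,i=2
  #.... -> .   bit 16 = 0  t=1,i=14
  .#### -> .   bit 15 = 0  t=0,i=8
  .###. -> #   bit 14 = 1  t=7,i=11
  .##.# -> #   bit 13 = 1  t=0,i=5
  .##.. -> .   bit 12 = 0  t=0,i=0
  .#.## -> #   bit 11 = 1  t=4,i=3
  .#.#. -> #   bit 10 = 1  t=4,i=1
  .#..# -> .   bit 9 = 0  t=1,i=10
  .#... -> .   bit 8 = 0  t=1,i=2
  ..### -> #   bit 7 = 1  t=3,i=2
  ..##. -> .   bit 6 = 0  t=0,i=4
  ..#.# -> #   bit 5 = 1  t=4,i=14
  ..#.. -> .   bit 4 = 0  t=1,i=1
  ...## -> .   bit 3 = 0  t=0,i=3
  ...#. -> .   bit 2 = 0  t=1,i=0
  ....# -> #   bit 1 = 1  t=1,i=15
  ..... -> #   bit 0 = 1  t=2,i=2
  bits 10000001010110000110110010100011 = 2170055843

2170055843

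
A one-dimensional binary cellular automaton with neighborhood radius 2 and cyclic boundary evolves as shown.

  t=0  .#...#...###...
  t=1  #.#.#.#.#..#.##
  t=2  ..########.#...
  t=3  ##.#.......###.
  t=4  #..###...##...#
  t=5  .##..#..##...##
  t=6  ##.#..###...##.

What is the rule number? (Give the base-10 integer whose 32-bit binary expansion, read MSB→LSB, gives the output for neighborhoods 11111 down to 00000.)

  nb #####: next=.  (t=2,i=4, bit31=0)
  nb ####.: next=.  (t=2,i=8, bit30=0)
  nb ###.#: next=.  (t=1,i=0, bit29=0)
  nb ###..: next=#  (t=0,i=11, bit28=1)
  nb ##.##: next=#  (t=3,i=14, bit27=1)
  nb ##.#.: next=.  (t=1,i=1, bit26=0)
  nb ##..#: next=#  (t=4,i=1, bit25=1)
  nb ##...: next=.  (t=0,i=12, bit24=0)
  nb #.###: next=.  (t=1,i=13, bit23=0)
  nb #.##.: next=#  (t=3,i=0, bit22=1)
  nb #.#.#: next=#  (t=1,i=2, bit21=1)
  nb #.#..: next=#  (t=1,i=8, bit20=1)
  nb #..##: next=#  (t=4,i=2, bit19=1)
  nb #..#.: next=.  (t=1,i=10, bit18=0)
  nb #...#: next=.  (t=0,i=3, bit17=0)
  nb #....: next=#  (t=0,i=13, bit16=1)
  nb .####: next=#  (t=2,i=3, bit15=1)
  nb .###.: next=.  (t=0,i=10, bit14=0)
  nb .##.#: next=.  (t=3,i=1, bit13=0)
  nb .##..: next=.  (t=4,i=0, bit12=0)
  nb .#.##: next=.  (t=1,i=12, bit11=0)
  nb .#.#.: next=#  (t=1,i=3, bit10=1)
  nb .#..#: next=#  (t=1,i=9, bit9=1)
  nb .#...: next=#  (t=0,i=2, bit8=1)
  nb ..###: next=.  (t=0,i=9, bit7=0)
  nb ..##.: next=#  (t=4,i=9, bit6=1)
  nb ..#.#: next=#  (t=1,i=11, bit5=1)
  nb ..#..: next=.  (t=0,i=1, bit4=0)
  nb ...##: next=#  (t=0,i=8, bit3=1)
  nb ...#.: next=#  (t=0,i=0, bit2=1)
  nb ....#: next=#  (t=0,i=14, bit1=1)
  nb .....: next=.  (t=2,i=14, bit0=0)
  bits 00011010011110011000011101101110 = 444172142

444172142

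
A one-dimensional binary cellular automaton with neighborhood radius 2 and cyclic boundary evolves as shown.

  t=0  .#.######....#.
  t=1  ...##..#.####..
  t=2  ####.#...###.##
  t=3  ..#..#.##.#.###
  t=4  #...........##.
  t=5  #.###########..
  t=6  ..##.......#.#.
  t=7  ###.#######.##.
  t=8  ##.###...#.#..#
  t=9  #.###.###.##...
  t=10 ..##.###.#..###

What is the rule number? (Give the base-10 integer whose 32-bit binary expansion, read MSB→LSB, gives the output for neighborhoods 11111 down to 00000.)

1267975247

  #####|.  b31=0 t=0,i=5
  ####.|#  b30=1 t=0,i=7
  ###.#|.  b29=0 t=2,i=3
  ###..|.  b28=0 t=0,i=8
  ##.##|#  b27=1 t=2,i=12
  ##.#.|.  b26=0 t=2,i=4
  ##..#|#  b25=1 t=1,i=5
  ##...|#  b24=1 t=0,i=9
  #.###|#  b23=1 t=0,i=3
  #.##.|.  b22=0 t=3,i=7
  #.#.#|.  b21=0 t=3,i=10
  #.#..|#  b20=1 t=2,i=5
  #..##|.  b19=0 t=8,i=13
  #..#.|.  b18=0 t=0,i=0
  #...#|#  b17=1 t=2,i=7
  #....|#  b16=1 t=0,i=10
  .####|#  b15=1 t=0,i=4
  .###.|#  b14=1 t=2,i=10
  .##.#|.  b13=0 t=3,i=8
  .##..|.  b12=0 t=1,i=4
  .#.##|.  b11=0 t=0,i=2
  .#.#.|#  b10=1 t=6,i=12
  .#..#|.  b9=0 t=0,i=14
  .#...|.  b8=0 t=2,i=6
  ..###|.  b7=0 t=2,i=9
  ..##.|#  b6=1 t=1,i=3
  ..#.#|.  b5=0 t=0,i=1
  ..#..|.  b4=0 t=0,i=13
  ...##|#  b3=1 t=1,i=2
  ...#.|#  b2=1 t=0,i=12
  ....#|#  b1=1 t=0,i=11
  .....|#  b0=1 t=1,i=0
  bits 01001011100100111100010001001111 = 1267975247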